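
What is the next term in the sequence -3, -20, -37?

Differences: -20 - -3 = -17
This is an arithmetic sequence with common difference d = -17.
Next term = -37 + -17 = -54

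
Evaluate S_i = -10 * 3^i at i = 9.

S_9 = -10 * 3^9 = -10 * 19683 = -196830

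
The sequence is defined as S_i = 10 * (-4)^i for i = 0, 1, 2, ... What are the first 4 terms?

This is a geometric sequence.
i=0: S_0 = 10 * (-4)^0 = 10
i=1: S_1 = 10 * (-4)^1 = -40
i=2: S_2 = 10 * (-4)^2 = 160
i=3: S_3 = 10 * (-4)^3 = -640
The first 4 terms are: [10, -40, 160, -640]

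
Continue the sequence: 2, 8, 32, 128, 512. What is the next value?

Ratios: 8 / 2 = 4.0
This is a geometric sequence with common ratio r = 4.
Next term = 512 * 4 = 2048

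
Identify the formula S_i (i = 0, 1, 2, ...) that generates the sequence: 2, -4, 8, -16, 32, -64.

Check ratios: -4 / 2 = -2.0
Common ratio r = -2.
First term a = 2.
Formula: S_i = 2 * (-2)^i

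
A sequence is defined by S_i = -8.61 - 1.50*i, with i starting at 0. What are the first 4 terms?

This is an arithmetic sequence.
i=0: S_0 = -8.61 + -1.5*0 = -8.61
i=1: S_1 = -8.61 + -1.5*1 = -10.11
i=2: S_2 = -8.61 + -1.5*2 = -11.61
i=3: S_3 = -8.61 + -1.5*3 = -13.11
The first 4 terms are: [-8.61, -10.11, -11.61, -13.11]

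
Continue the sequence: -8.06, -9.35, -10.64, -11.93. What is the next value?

Differences: -9.35 - -8.06 = -1.29
This is an arithmetic sequence with common difference d = -1.29.
Next term = -11.93 + -1.29 = -13.22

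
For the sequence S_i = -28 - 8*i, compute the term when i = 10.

S_10 = -28 + -8*10 = -28 + -80 = -108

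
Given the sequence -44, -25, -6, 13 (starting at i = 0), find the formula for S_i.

Check differences: -25 - -44 = 19
-6 - -25 = 19
Common difference d = 19.
First term a = -44.
Formula: S_i = -44 + 19*i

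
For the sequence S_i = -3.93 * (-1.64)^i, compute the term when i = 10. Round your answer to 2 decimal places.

S_10 = -3.93 * (-1.64)^10 ≈ -3.93 * 140.7468 ≈ -553.13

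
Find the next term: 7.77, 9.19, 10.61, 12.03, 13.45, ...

Differences: 9.19 - 7.77 = 1.42
This is an arithmetic sequence with common difference d = 1.42.
Next term = 13.45 + 1.42 = 14.87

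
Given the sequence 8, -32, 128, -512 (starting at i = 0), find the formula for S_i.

Check ratios: -32 / 8 = -4.0
Common ratio r = -4.
First term a = 8.
Formula: S_i = 8 * (-4)^i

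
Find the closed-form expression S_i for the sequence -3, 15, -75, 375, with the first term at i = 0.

Check ratios: 15 / -3 = -5.0
Common ratio r = -5.
First term a = -3.
Formula: S_i = -3 * (-5)^i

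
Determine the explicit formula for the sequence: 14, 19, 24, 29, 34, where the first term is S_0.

Check differences: 19 - 14 = 5
24 - 19 = 5
Common difference d = 5.
First term a = 14.
Formula: S_i = 14 + 5*i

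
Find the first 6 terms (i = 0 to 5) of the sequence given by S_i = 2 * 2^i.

This is a geometric sequence.
i=0: S_0 = 2 * 2^0 = 2
i=1: S_1 = 2 * 2^1 = 4
i=2: S_2 = 2 * 2^2 = 8
i=3: S_3 = 2 * 2^3 = 16
i=4: S_4 = 2 * 2^4 = 32
i=5: S_5 = 2 * 2^5 = 64
The first 6 terms are: [2, 4, 8, 16, 32, 64]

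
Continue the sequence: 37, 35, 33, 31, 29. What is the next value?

Differences: 35 - 37 = -2
This is an arithmetic sequence with common difference d = -2.
Next term = 29 + -2 = 27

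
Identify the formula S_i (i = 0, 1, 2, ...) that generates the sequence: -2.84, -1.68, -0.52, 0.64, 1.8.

Check differences: -1.68 - -2.84 = 1.16
-0.52 - -1.68 = 1.16
Common difference d = 1.16.
First term a = -2.84.
Formula: S_i = -2.84 + 1.16*i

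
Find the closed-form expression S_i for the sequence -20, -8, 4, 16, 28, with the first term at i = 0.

Check differences: -8 - -20 = 12
4 - -8 = 12
Common difference d = 12.
First term a = -20.
Formula: S_i = -20 + 12*i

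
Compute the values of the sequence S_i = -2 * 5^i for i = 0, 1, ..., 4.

This is a geometric sequence.
i=0: S_0 = -2 * 5^0 = -2
i=1: S_1 = -2 * 5^1 = -10
i=2: S_2 = -2 * 5^2 = -50
i=3: S_3 = -2 * 5^3 = -250
i=4: S_4 = -2 * 5^4 = -1250
The first 5 terms are: [-2, -10, -50, -250, -1250]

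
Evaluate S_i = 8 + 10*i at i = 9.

S_9 = 8 + 10*9 = 8 + 90 = 98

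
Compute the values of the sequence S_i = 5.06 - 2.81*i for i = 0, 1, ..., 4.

This is an arithmetic sequence.
i=0: S_0 = 5.06 + -2.81*0 = 5.06
i=1: S_1 = 5.06 + -2.81*1 = 2.25
i=2: S_2 = 5.06 + -2.81*2 = -0.56
i=3: S_3 = 5.06 + -2.81*3 = -3.37
i=4: S_4 = 5.06 + -2.81*4 = -6.18
The first 5 terms are: [5.06, 2.25, -0.56, -3.37, -6.18]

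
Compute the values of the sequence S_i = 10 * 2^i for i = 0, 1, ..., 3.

This is a geometric sequence.
i=0: S_0 = 10 * 2^0 = 10
i=1: S_1 = 10 * 2^1 = 20
i=2: S_2 = 10 * 2^2 = 40
i=3: S_3 = 10 * 2^3 = 80
The first 4 terms are: [10, 20, 40, 80]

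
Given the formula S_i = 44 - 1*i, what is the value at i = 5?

S_5 = 44 + -1*5 = 44 + -5 = 39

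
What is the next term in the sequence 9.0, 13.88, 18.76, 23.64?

Differences: 13.88 - 9.0 = 4.88
This is an arithmetic sequence with common difference d = 4.88.
Next term = 23.64 + 4.88 = 28.52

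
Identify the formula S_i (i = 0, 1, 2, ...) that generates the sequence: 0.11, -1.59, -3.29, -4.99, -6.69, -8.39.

Check differences: -1.59 - 0.11 = -1.7
-3.29 - -1.59 = -1.7
Common difference d = -1.7.
First term a = 0.11.
Formula: S_i = 0.11 - 1.70*i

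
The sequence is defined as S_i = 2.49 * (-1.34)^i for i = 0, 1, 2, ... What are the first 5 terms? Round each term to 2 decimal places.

This is a geometric sequence.
i=0: S_0 = 2.49 * (-1.34)^0 = 2.49
i=1: S_1 = 2.49 * (-1.34)^1 ≈ -3.34
i=2: S_2 = 2.49 * (-1.34)^2 ≈ 4.47
i=3: S_3 = 2.49 * (-1.34)^3 ≈ -5.99
i=4: S_4 = 2.49 * (-1.34)^4 ≈ 8.03
The first 5 terms are: [2.49, -3.34, 4.47, -5.99, 8.03]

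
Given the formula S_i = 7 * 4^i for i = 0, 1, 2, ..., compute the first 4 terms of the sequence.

This is a geometric sequence.
i=0: S_0 = 7 * 4^0 = 7
i=1: S_1 = 7 * 4^1 = 28
i=2: S_2 = 7 * 4^2 = 112
i=3: S_3 = 7 * 4^3 = 448
The first 4 terms are: [7, 28, 112, 448]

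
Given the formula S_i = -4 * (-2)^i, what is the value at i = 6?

S_6 = -4 * (-2)^6 = -4 * 64 = -256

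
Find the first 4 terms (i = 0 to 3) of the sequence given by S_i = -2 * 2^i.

This is a geometric sequence.
i=0: S_0 = -2 * 2^0 = -2
i=1: S_1 = -2 * 2^1 = -4
i=2: S_2 = -2 * 2^2 = -8
i=3: S_3 = -2 * 2^3 = -16
The first 4 terms are: [-2, -4, -8, -16]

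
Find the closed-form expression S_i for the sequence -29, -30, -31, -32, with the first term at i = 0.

Check differences: -30 - -29 = -1
-31 - -30 = -1
Common difference d = -1.
First term a = -29.
Formula: S_i = -29 - 1*i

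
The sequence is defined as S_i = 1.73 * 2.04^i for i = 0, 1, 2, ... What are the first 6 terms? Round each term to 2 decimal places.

This is a geometric sequence.
i=0: S_0 = 1.73 * 2.04^0 = 1.73
i=1: S_1 = 1.73 * 2.04^1 ≈ 3.53
i=2: S_2 = 1.73 * 2.04^2 ≈ 7.2
i=3: S_3 = 1.73 * 2.04^3 ≈ 14.69
i=4: S_4 = 1.73 * 2.04^4 ≈ 29.96
i=5: S_5 = 1.73 * 2.04^5 ≈ 61.12
The first 6 terms are: [1.73, 3.53, 7.2, 14.69, 29.96, 61.12]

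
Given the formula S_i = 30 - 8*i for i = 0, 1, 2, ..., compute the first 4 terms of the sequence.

This is an arithmetic sequence.
i=0: S_0 = 30 + -8*0 = 30
i=1: S_1 = 30 + -8*1 = 22
i=2: S_2 = 30 + -8*2 = 14
i=3: S_3 = 30 + -8*3 = 6
The first 4 terms are: [30, 22, 14, 6]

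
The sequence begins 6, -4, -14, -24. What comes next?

Differences: -4 - 6 = -10
This is an arithmetic sequence with common difference d = -10.
Next term = -24 + -10 = -34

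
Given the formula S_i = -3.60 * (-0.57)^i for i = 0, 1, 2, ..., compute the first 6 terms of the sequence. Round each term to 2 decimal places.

This is a geometric sequence.
i=0: S_0 = -3.6 * (-0.57)^0 = -3.6
i=1: S_1 = -3.6 * (-0.57)^1 ≈ 2.05
i=2: S_2 = -3.6 * (-0.57)^2 ≈ -1.17
i=3: S_3 = -3.6 * (-0.57)^3 ≈ 0.67
i=4: S_4 = -3.6 * (-0.57)^4 ≈ -0.38
i=5: S_5 = -3.6 * (-0.57)^5 ≈ 0.22
The first 6 terms are: [-3.6, 2.05, -1.17, 0.67, -0.38, 0.22]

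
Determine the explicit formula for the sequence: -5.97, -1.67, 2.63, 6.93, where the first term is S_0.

Check differences: -1.67 - -5.97 = 4.3
2.63 - -1.67 = 4.3
Common difference d = 4.3.
First term a = -5.97.
Formula: S_i = -5.97 + 4.30*i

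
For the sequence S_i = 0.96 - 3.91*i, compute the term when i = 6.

S_6 = 0.96 + -3.91*6 = 0.96 + -23.46 = -22.5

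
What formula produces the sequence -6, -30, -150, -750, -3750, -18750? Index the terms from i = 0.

Check ratios: -30 / -6 = 5.0
Common ratio r = 5.
First term a = -6.
Formula: S_i = -6 * 5^i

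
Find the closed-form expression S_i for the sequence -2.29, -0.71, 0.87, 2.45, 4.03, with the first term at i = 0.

Check differences: -0.71 - -2.29 = 1.58
0.87 - -0.71 = 1.58
Common difference d = 1.58.
First term a = -2.29.
Formula: S_i = -2.29 + 1.58*i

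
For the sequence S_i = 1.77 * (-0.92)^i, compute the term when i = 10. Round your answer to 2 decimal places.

S_10 = 1.77 * (-0.92)^10 ≈ 1.77 * 0.4344 ≈ 0.77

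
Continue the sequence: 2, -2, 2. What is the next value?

Ratios: -2 / 2 = -1.0
This is a geometric sequence with common ratio r = -1.
Next term = 2 * -1 = -2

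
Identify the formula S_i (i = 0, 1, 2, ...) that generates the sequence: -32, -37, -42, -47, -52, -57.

Check differences: -37 - -32 = -5
-42 - -37 = -5
Common difference d = -5.
First term a = -32.
Formula: S_i = -32 - 5*i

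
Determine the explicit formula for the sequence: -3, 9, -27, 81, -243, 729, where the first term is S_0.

Check ratios: 9 / -3 = -3.0
Common ratio r = -3.
First term a = -3.
Formula: S_i = -3 * (-3)^i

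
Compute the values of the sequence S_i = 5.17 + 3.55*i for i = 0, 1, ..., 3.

This is an arithmetic sequence.
i=0: S_0 = 5.17 + 3.55*0 = 5.17
i=1: S_1 = 5.17 + 3.55*1 = 8.72
i=2: S_2 = 5.17 + 3.55*2 = 12.27
i=3: S_3 = 5.17 + 3.55*3 = 15.82
The first 4 terms are: [5.17, 8.72, 12.27, 15.82]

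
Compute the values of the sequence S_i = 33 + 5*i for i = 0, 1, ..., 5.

This is an arithmetic sequence.
i=0: S_0 = 33 + 5*0 = 33
i=1: S_1 = 33 + 5*1 = 38
i=2: S_2 = 33 + 5*2 = 43
i=3: S_3 = 33 + 5*3 = 48
i=4: S_4 = 33 + 5*4 = 53
i=5: S_5 = 33 + 5*5 = 58
The first 6 terms are: [33, 38, 43, 48, 53, 58]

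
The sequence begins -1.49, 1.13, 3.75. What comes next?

Differences: 1.13 - -1.49 = 2.62
This is an arithmetic sequence with common difference d = 2.62.
Next term = 3.75 + 2.62 = 6.37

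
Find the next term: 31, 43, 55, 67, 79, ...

Differences: 43 - 31 = 12
This is an arithmetic sequence with common difference d = 12.
Next term = 79 + 12 = 91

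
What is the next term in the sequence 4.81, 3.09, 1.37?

Differences: 3.09 - 4.81 = -1.72
This is an arithmetic sequence with common difference d = -1.72.
Next term = 1.37 + -1.72 = -0.35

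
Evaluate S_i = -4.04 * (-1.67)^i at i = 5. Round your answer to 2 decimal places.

S_5 = -4.04 * (-1.67)^5 ≈ -4.04 * -12.9892 ≈ 52.48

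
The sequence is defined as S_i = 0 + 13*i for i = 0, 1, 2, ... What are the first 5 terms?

This is an arithmetic sequence.
i=0: S_0 = 0 + 13*0 = 0
i=1: S_1 = 0 + 13*1 = 13
i=2: S_2 = 0 + 13*2 = 26
i=3: S_3 = 0 + 13*3 = 39
i=4: S_4 = 0 + 13*4 = 52
The first 5 terms are: [0, 13, 26, 39, 52]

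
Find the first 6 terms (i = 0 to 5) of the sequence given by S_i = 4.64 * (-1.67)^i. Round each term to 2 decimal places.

This is a geometric sequence.
i=0: S_0 = 4.64 * (-1.67)^0 = 4.64
i=1: S_1 = 4.64 * (-1.67)^1 ≈ -7.75
i=2: S_2 = 4.64 * (-1.67)^2 ≈ 12.94
i=3: S_3 = 4.64 * (-1.67)^3 ≈ -21.61
i=4: S_4 = 4.64 * (-1.67)^4 ≈ 36.09
i=5: S_5 = 4.64 * (-1.67)^5 ≈ -60.27
The first 6 terms are: [4.64, -7.75, 12.94, -21.61, 36.09, -60.27]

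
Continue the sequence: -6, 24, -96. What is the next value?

Ratios: 24 / -6 = -4.0
This is a geometric sequence with common ratio r = -4.
Next term = -96 * -4 = 384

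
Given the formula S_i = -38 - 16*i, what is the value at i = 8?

S_8 = -38 + -16*8 = -38 + -128 = -166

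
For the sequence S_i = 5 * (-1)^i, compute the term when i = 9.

S_9 = 5 * (-1)^9 = 5 * -1 = -5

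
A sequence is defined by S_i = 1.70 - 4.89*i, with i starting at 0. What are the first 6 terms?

This is an arithmetic sequence.
i=0: S_0 = 1.7 + -4.89*0 = 1.7
i=1: S_1 = 1.7 + -4.89*1 = -3.19
i=2: S_2 = 1.7 + -4.89*2 = -8.08
i=3: S_3 = 1.7 + -4.89*3 = -12.97
i=4: S_4 = 1.7 + -4.89*4 = -17.86
i=5: S_5 = 1.7 + -4.89*5 = -22.75
The first 6 terms are: [1.7, -3.19, -8.08, -12.97, -17.86, -22.75]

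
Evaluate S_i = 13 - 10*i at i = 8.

S_8 = 13 + -10*8 = 13 + -80 = -67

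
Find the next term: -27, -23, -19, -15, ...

Differences: -23 - -27 = 4
This is an arithmetic sequence with common difference d = 4.
Next term = -15 + 4 = -11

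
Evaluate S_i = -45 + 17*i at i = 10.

S_10 = -45 + 17*10 = -45 + 170 = 125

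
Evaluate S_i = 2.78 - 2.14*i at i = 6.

S_6 = 2.78 + -2.14*6 = 2.78 + -12.84 = -10.06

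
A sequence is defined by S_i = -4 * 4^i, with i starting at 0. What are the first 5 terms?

This is a geometric sequence.
i=0: S_0 = -4 * 4^0 = -4
i=1: S_1 = -4 * 4^1 = -16
i=2: S_2 = -4 * 4^2 = -64
i=3: S_3 = -4 * 4^3 = -256
i=4: S_4 = -4 * 4^4 = -1024
The first 5 terms are: [-4, -16, -64, -256, -1024]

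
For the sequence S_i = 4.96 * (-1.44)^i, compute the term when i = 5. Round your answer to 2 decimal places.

S_5 = 4.96 * (-1.44)^5 ≈ 4.96 * -6.1917 ≈ -30.71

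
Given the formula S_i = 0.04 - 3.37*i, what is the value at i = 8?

S_8 = 0.04 + -3.37*8 = 0.04 + -26.96 = -26.92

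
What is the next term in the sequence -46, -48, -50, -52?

Differences: -48 - -46 = -2
This is an arithmetic sequence with common difference d = -2.
Next term = -52 + -2 = -54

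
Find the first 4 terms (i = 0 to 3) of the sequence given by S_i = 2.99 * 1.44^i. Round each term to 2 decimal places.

This is a geometric sequence.
i=0: S_0 = 2.99 * 1.44^0 = 2.99
i=1: S_1 = 2.99 * 1.44^1 ≈ 4.31
i=2: S_2 = 2.99 * 1.44^2 ≈ 6.2
i=3: S_3 = 2.99 * 1.44^3 ≈ 8.93
The first 4 terms are: [2.99, 4.31, 6.2, 8.93]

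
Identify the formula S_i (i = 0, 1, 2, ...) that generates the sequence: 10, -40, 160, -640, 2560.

Check ratios: -40 / 10 = -4.0
Common ratio r = -4.
First term a = 10.
Formula: S_i = 10 * (-4)^i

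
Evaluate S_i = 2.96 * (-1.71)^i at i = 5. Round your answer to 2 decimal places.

S_5 = 2.96 * (-1.71)^5 ≈ 2.96 * -14.6211 ≈ -43.28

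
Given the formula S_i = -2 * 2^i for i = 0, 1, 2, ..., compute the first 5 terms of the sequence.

This is a geometric sequence.
i=0: S_0 = -2 * 2^0 = -2
i=1: S_1 = -2 * 2^1 = -4
i=2: S_2 = -2 * 2^2 = -8
i=3: S_3 = -2 * 2^3 = -16
i=4: S_4 = -2 * 2^4 = -32
The first 5 terms are: [-2, -4, -8, -16, -32]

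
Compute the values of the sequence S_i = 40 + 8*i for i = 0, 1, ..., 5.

This is an arithmetic sequence.
i=0: S_0 = 40 + 8*0 = 40
i=1: S_1 = 40 + 8*1 = 48
i=2: S_2 = 40 + 8*2 = 56
i=3: S_3 = 40 + 8*3 = 64
i=4: S_4 = 40 + 8*4 = 72
i=5: S_5 = 40 + 8*5 = 80
The first 6 terms are: [40, 48, 56, 64, 72, 80]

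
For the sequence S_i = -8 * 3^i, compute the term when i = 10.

S_10 = -8 * 3^10 = -8 * 59049 = -472392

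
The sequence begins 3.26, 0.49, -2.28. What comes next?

Differences: 0.49 - 3.26 = -2.77
This is an arithmetic sequence with common difference d = -2.77.
Next term = -2.28 + -2.77 = -5.05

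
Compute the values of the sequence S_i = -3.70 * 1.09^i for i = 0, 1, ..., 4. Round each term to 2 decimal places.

This is a geometric sequence.
i=0: S_0 = -3.7 * 1.09^0 = -3.7
i=1: S_1 = -3.7 * 1.09^1 ≈ -4.03
i=2: S_2 = -3.7 * 1.09^2 ≈ -4.4
i=3: S_3 = -3.7 * 1.09^3 ≈ -4.79
i=4: S_4 = -3.7 * 1.09^4 ≈ -5.22
The first 5 terms are: [-3.7, -4.03, -4.4, -4.79, -5.22]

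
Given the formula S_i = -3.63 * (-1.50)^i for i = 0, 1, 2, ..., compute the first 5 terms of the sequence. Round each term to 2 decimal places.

This is a geometric sequence.
i=0: S_0 = -3.63 * (-1.5)^0 = -3.63
i=1: S_1 = -3.63 * (-1.5)^1 ≈ 5.45
i=2: S_2 = -3.63 * (-1.5)^2 ≈ -8.17
i=3: S_3 = -3.63 * (-1.5)^3 ≈ 12.25
i=4: S_4 = -3.63 * (-1.5)^4 ≈ -18.38
The first 5 terms are: [-3.63, 5.45, -8.17, 12.25, -18.38]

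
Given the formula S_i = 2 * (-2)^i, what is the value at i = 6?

S_6 = 2 * (-2)^6 = 2 * 64 = 128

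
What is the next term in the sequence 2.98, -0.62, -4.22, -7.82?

Differences: -0.62 - 2.98 = -3.6
This is an arithmetic sequence with common difference d = -3.6.
Next term = -7.82 + -3.6 = -11.42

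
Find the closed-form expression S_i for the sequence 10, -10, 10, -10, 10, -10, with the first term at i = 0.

Check ratios: -10 / 10 = -1.0
Common ratio r = -1.
First term a = 10.
Formula: S_i = 10 * (-1)^i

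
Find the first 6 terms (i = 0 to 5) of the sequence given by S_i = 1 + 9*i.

This is an arithmetic sequence.
i=0: S_0 = 1 + 9*0 = 1
i=1: S_1 = 1 + 9*1 = 10
i=2: S_2 = 1 + 9*2 = 19
i=3: S_3 = 1 + 9*3 = 28
i=4: S_4 = 1 + 9*4 = 37
i=5: S_5 = 1 + 9*5 = 46
The first 6 terms are: [1, 10, 19, 28, 37, 46]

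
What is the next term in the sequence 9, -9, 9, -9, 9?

Ratios: -9 / 9 = -1.0
This is a geometric sequence with common ratio r = -1.
Next term = 9 * -1 = -9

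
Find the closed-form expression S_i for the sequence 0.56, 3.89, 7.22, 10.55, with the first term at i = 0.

Check differences: 3.89 - 0.56 = 3.33
7.22 - 3.89 = 3.33
Common difference d = 3.33.
First term a = 0.56.
Formula: S_i = 0.56 + 3.33*i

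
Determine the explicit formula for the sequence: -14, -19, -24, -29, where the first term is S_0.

Check differences: -19 - -14 = -5
-24 - -19 = -5
Common difference d = -5.
First term a = -14.
Formula: S_i = -14 - 5*i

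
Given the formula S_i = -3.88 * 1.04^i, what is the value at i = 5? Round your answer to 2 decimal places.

S_5 = -3.88 * 1.04^5 ≈ -3.88 * 1.2167 ≈ -4.72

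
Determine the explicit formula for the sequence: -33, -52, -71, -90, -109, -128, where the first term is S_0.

Check differences: -52 - -33 = -19
-71 - -52 = -19
Common difference d = -19.
First term a = -33.
Formula: S_i = -33 - 19*i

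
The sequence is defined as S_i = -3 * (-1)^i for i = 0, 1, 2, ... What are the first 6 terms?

This is a geometric sequence.
i=0: S_0 = -3 * (-1)^0 = -3
i=1: S_1 = -3 * (-1)^1 = 3
i=2: S_2 = -3 * (-1)^2 = -3
i=3: S_3 = -3 * (-1)^3 = 3
i=4: S_4 = -3 * (-1)^4 = -3
i=5: S_5 = -3 * (-1)^5 = 3
The first 6 terms are: [-3, 3, -3, 3, -3, 3]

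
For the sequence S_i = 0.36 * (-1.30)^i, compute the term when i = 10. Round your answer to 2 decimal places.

S_10 = 0.36 * (-1.3)^10 ≈ 0.36 * 13.7858 ≈ 4.96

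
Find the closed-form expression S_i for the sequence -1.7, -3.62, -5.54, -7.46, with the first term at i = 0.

Check differences: -3.62 - -1.7 = -1.92
-5.54 - -3.62 = -1.92
Common difference d = -1.92.
First term a = -1.7.
Formula: S_i = -1.70 - 1.92*i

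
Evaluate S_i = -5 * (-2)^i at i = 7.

S_7 = -5 * (-2)^7 = -5 * -128 = 640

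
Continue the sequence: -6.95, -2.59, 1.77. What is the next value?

Differences: -2.59 - -6.95 = 4.36
This is an arithmetic sequence with common difference d = 4.36.
Next term = 1.77 + 4.36 = 6.13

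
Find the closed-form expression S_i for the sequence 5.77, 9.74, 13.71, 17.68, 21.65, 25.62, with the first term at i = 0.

Check differences: 9.74 - 5.77 = 3.97
13.71 - 9.74 = 3.97
Common difference d = 3.97.
First term a = 5.77.
Formula: S_i = 5.77 + 3.97*i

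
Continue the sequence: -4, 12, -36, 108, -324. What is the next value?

Ratios: 12 / -4 = -3.0
This is a geometric sequence with common ratio r = -3.
Next term = -324 * -3 = 972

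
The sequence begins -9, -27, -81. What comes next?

Ratios: -27 / -9 = 3.0
This is a geometric sequence with common ratio r = 3.
Next term = -81 * 3 = -243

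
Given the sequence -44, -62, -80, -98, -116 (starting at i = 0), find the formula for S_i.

Check differences: -62 - -44 = -18
-80 - -62 = -18
Common difference d = -18.
First term a = -44.
Formula: S_i = -44 - 18*i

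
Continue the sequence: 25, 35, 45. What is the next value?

Differences: 35 - 25 = 10
This is an arithmetic sequence with common difference d = 10.
Next term = 45 + 10 = 55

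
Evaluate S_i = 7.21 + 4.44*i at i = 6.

S_6 = 7.21 + 4.44*6 = 7.21 + 26.64 = 33.85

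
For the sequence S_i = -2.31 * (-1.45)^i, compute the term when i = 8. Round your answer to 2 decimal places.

S_8 = -2.31 * (-1.45)^8 ≈ -2.31 * 19.5409 ≈ -45.14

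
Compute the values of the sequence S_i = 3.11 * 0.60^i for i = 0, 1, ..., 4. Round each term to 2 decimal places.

This is a geometric sequence.
i=0: S_0 = 3.11 * 0.6^0 = 3.11
i=1: S_1 = 3.11 * 0.6^1 ≈ 1.87
i=2: S_2 = 3.11 * 0.6^2 ≈ 1.12
i=3: S_3 = 3.11 * 0.6^3 ≈ 0.67
i=4: S_4 = 3.11 * 0.6^4 ≈ 0.4
The first 5 terms are: [3.11, 1.87, 1.12, 0.67, 0.4]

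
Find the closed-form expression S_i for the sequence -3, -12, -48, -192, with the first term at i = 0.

Check ratios: -12 / -3 = 4.0
Common ratio r = 4.
First term a = -3.
Formula: S_i = -3 * 4^i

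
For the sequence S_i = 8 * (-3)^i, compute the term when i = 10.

S_10 = 8 * (-3)^10 = 8 * 59049 = 472392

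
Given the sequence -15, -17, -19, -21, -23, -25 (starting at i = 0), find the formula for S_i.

Check differences: -17 - -15 = -2
-19 - -17 = -2
Common difference d = -2.
First term a = -15.
Formula: S_i = -15 - 2*i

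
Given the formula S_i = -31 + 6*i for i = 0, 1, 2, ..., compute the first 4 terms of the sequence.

This is an arithmetic sequence.
i=0: S_0 = -31 + 6*0 = -31
i=1: S_1 = -31 + 6*1 = -25
i=2: S_2 = -31 + 6*2 = -19
i=3: S_3 = -31 + 6*3 = -13
The first 4 terms are: [-31, -25, -19, -13]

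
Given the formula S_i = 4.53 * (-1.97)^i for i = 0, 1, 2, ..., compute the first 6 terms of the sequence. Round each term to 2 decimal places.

This is a geometric sequence.
i=0: S_0 = 4.53 * (-1.97)^0 = 4.53
i=1: S_1 = 4.53 * (-1.97)^1 ≈ -8.92
i=2: S_2 = 4.53 * (-1.97)^2 ≈ 17.58
i=3: S_3 = 4.53 * (-1.97)^3 ≈ -34.63
i=4: S_4 = 4.53 * (-1.97)^4 ≈ 68.23
i=5: S_5 = 4.53 * (-1.97)^5 ≈ -134.41
The first 6 terms are: [4.53, -8.92, 17.58, -34.63, 68.23, -134.41]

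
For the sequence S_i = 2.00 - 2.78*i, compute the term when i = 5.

S_5 = 2.0 + -2.78*5 = 2.0 + -13.9 = -11.9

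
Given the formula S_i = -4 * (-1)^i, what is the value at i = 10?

S_10 = -4 * (-1)^10 = -4 * 1 = -4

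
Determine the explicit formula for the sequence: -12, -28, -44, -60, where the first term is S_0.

Check differences: -28 - -12 = -16
-44 - -28 = -16
Common difference d = -16.
First term a = -12.
Formula: S_i = -12 - 16*i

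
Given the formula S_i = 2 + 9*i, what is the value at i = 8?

S_8 = 2 + 9*8 = 2 + 72 = 74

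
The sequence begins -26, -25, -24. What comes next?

Differences: -25 - -26 = 1
This is an arithmetic sequence with common difference d = 1.
Next term = -24 + 1 = -23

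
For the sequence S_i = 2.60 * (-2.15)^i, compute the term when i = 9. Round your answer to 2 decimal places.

S_9 = 2.6 * (-2.15)^9 ≈ 2.6 * -981.6262 ≈ -2552.23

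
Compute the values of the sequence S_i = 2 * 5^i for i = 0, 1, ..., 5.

This is a geometric sequence.
i=0: S_0 = 2 * 5^0 = 2
i=1: S_1 = 2 * 5^1 = 10
i=2: S_2 = 2 * 5^2 = 50
i=3: S_3 = 2 * 5^3 = 250
i=4: S_4 = 2 * 5^4 = 1250
i=5: S_5 = 2 * 5^5 = 6250
The first 6 terms are: [2, 10, 50, 250, 1250, 6250]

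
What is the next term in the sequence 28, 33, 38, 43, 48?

Differences: 33 - 28 = 5
This is an arithmetic sequence with common difference d = 5.
Next term = 48 + 5 = 53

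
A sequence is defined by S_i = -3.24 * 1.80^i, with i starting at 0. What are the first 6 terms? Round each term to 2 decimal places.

This is a geometric sequence.
i=0: S_0 = -3.24 * 1.8^0 = -3.24
i=1: S_1 = -3.24 * 1.8^1 ≈ -5.83
i=2: S_2 = -3.24 * 1.8^2 ≈ -10.5
i=3: S_3 = -3.24 * 1.8^3 ≈ -18.9
i=4: S_4 = -3.24 * 1.8^4 ≈ -34.01
i=5: S_5 = -3.24 * 1.8^5 ≈ -61.22
The first 6 terms are: [-3.24, -5.83, -10.5, -18.9, -34.01, -61.22]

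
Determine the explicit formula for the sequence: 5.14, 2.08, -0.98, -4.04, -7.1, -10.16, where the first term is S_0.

Check differences: 2.08 - 5.14 = -3.06
-0.98 - 2.08 = -3.06
Common difference d = -3.06.
First term a = 5.14.
Formula: S_i = 5.14 - 3.06*i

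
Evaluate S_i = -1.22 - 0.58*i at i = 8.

S_8 = -1.22 + -0.58*8 = -1.22 + -4.64 = -5.86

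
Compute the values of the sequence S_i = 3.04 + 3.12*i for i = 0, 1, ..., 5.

This is an arithmetic sequence.
i=0: S_0 = 3.04 + 3.12*0 = 3.04
i=1: S_1 = 3.04 + 3.12*1 = 6.16
i=2: S_2 = 3.04 + 3.12*2 = 9.28
i=3: S_3 = 3.04 + 3.12*3 = 12.4
i=4: S_4 = 3.04 + 3.12*4 = 15.52
i=5: S_5 = 3.04 + 3.12*5 = 18.64
The first 6 terms are: [3.04, 6.16, 9.28, 12.4, 15.52, 18.64]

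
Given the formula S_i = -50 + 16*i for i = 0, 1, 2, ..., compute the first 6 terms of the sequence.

This is an arithmetic sequence.
i=0: S_0 = -50 + 16*0 = -50
i=1: S_1 = -50 + 16*1 = -34
i=2: S_2 = -50 + 16*2 = -18
i=3: S_3 = -50 + 16*3 = -2
i=4: S_4 = -50 + 16*4 = 14
i=5: S_5 = -50 + 16*5 = 30
The first 6 terms are: [-50, -34, -18, -2, 14, 30]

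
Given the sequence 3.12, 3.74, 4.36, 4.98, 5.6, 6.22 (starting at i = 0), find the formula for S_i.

Check differences: 3.74 - 3.12 = 0.62
4.36 - 3.74 = 0.62
Common difference d = 0.62.
First term a = 3.12.
Formula: S_i = 3.12 + 0.62*i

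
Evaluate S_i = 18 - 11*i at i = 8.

S_8 = 18 + -11*8 = 18 + -88 = -70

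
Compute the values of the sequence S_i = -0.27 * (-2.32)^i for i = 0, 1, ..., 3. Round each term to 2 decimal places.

This is a geometric sequence.
i=0: S_0 = -0.27 * (-2.32)^0 = -0.27
i=1: S_1 = -0.27 * (-2.32)^1 ≈ 0.63
i=2: S_2 = -0.27 * (-2.32)^2 ≈ -1.45
i=3: S_3 = -0.27 * (-2.32)^3 ≈ 3.37
The first 4 terms are: [-0.27, 0.63, -1.45, 3.37]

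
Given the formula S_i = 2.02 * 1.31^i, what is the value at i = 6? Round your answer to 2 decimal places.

S_6 = 2.02 * 1.31^6 ≈ 2.02 * 5.0539 ≈ 10.21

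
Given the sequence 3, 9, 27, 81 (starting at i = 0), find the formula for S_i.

Check ratios: 9 / 3 = 3.0
Common ratio r = 3.
First term a = 3.
Formula: S_i = 3 * 3^i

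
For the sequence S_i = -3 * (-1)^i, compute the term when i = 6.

S_6 = -3 * (-1)^6 = -3 * 1 = -3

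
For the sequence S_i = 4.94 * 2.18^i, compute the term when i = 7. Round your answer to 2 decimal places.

S_7 = 4.94 * 2.18^7 ≈ 4.94 * 233.989 ≈ 1155.91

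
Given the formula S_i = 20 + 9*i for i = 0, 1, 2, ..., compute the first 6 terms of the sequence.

This is an arithmetic sequence.
i=0: S_0 = 20 + 9*0 = 20
i=1: S_1 = 20 + 9*1 = 29
i=2: S_2 = 20 + 9*2 = 38
i=3: S_3 = 20 + 9*3 = 47
i=4: S_4 = 20 + 9*4 = 56
i=5: S_5 = 20 + 9*5 = 65
The first 6 terms are: [20, 29, 38, 47, 56, 65]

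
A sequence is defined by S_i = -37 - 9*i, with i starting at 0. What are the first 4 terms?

This is an arithmetic sequence.
i=0: S_0 = -37 + -9*0 = -37
i=1: S_1 = -37 + -9*1 = -46
i=2: S_2 = -37 + -9*2 = -55
i=3: S_3 = -37 + -9*3 = -64
The first 4 terms are: [-37, -46, -55, -64]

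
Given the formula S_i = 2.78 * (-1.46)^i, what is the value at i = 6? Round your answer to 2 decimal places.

S_6 = 2.78 * (-1.46)^6 ≈ 2.78 * 9.6854 ≈ 26.93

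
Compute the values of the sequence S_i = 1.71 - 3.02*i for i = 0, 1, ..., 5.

This is an arithmetic sequence.
i=0: S_0 = 1.71 + -3.02*0 = 1.71
i=1: S_1 = 1.71 + -3.02*1 = -1.31
i=2: S_2 = 1.71 + -3.02*2 = -4.33
i=3: S_3 = 1.71 + -3.02*3 = -7.35
i=4: S_4 = 1.71 + -3.02*4 = -10.37
i=5: S_5 = 1.71 + -3.02*5 = -13.39
The first 6 terms are: [1.71, -1.31, -4.33, -7.35, -10.37, -13.39]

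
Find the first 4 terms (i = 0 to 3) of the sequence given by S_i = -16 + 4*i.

This is an arithmetic sequence.
i=0: S_0 = -16 + 4*0 = -16
i=1: S_1 = -16 + 4*1 = -12
i=2: S_2 = -16 + 4*2 = -8
i=3: S_3 = -16 + 4*3 = -4
The first 4 terms are: [-16, -12, -8, -4]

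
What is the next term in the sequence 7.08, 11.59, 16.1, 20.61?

Differences: 11.59 - 7.08 = 4.51
This is an arithmetic sequence with common difference d = 4.51.
Next term = 20.61 + 4.51 = 25.12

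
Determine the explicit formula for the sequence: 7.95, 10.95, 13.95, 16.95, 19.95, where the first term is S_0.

Check differences: 10.95 - 7.95 = 3.0
13.95 - 10.95 = 3.0
Common difference d = 3.0.
First term a = 7.95.
Formula: S_i = 7.95 + 3.00*i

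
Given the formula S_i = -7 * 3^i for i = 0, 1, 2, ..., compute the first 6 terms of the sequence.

This is a geometric sequence.
i=0: S_0 = -7 * 3^0 = -7
i=1: S_1 = -7 * 3^1 = -21
i=2: S_2 = -7 * 3^2 = -63
i=3: S_3 = -7 * 3^3 = -189
i=4: S_4 = -7 * 3^4 = -567
i=5: S_5 = -7 * 3^5 = -1701
The first 6 terms are: [-7, -21, -63, -189, -567, -1701]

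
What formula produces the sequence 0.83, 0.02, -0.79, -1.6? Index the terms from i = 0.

Check differences: 0.02 - 0.83 = -0.81
-0.79 - 0.02 = -0.81
Common difference d = -0.81.
First term a = 0.83.
Formula: S_i = 0.83 - 0.81*i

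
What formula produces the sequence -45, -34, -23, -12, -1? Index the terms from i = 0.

Check differences: -34 - -45 = 11
-23 - -34 = 11
Common difference d = 11.
First term a = -45.
Formula: S_i = -45 + 11*i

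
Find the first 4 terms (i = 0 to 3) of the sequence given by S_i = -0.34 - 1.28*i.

This is an arithmetic sequence.
i=0: S_0 = -0.34 + -1.28*0 = -0.34
i=1: S_1 = -0.34 + -1.28*1 = -1.62
i=2: S_2 = -0.34 + -1.28*2 = -2.9
i=3: S_3 = -0.34 + -1.28*3 = -4.18
The first 4 terms are: [-0.34, -1.62, -2.9, -4.18]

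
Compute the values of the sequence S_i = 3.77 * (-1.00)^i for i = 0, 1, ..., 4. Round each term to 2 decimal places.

This is a geometric sequence.
i=0: S_0 = 3.77 * (-1.0)^0 = 3.77
i=1: S_1 = 3.77 * (-1.0)^1 = -3.77
i=2: S_2 = 3.77 * (-1.0)^2 = 3.77
i=3: S_3 = 3.77 * (-1.0)^3 = -3.77
i=4: S_4 = 3.77 * (-1.0)^4 = 3.77
The first 5 terms are: [3.77, -3.77, 3.77, -3.77, 3.77]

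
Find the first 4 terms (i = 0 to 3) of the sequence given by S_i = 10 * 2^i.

This is a geometric sequence.
i=0: S_0 = 10 * 2^0 = 10
i=1: S_1 = 10 * 2^1 = 20
i=2: S_2 = 10 * 2^2 = 40
i=3: S_3 = 10 * 2^3 = 80
The first 4 terms are: [10, 20, 40, 80]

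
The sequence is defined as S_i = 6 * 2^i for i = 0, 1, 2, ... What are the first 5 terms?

This is a geometric sequence.
i=0: S_0 = 6 * 2^0 = 6
i=1: S_1 = 6 * 2^1 = 12
i=2: S_2 = 6 * 2^2 = 24
i=3: S_3 = 6 * 2^3 = 48
i=4: S_4 = 6 * 2^4 = 96
The first 5 terms are: [6, 12, 24, 48, 96]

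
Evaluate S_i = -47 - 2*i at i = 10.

S_10 = -47 + -2*10 = -47 + -20 = -67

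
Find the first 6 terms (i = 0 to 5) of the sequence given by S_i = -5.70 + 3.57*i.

This is an arithmetic sequence.
i=0: S_0 = -5.7 + 3.57*0 = -5.7
i=1: S_1 = -5.7 + 3.57*1 = -2.13
i=2: S_2 = -5.7 + 3.57*2 = 1.44
i=3: S_3 = -5.7 + 3.57*3 = 5.01
i=4: S_4 = -5.7 + 3.57*4 = 8.58
i=5: S_5 = -5.7 + 3.57*5 = 12.15
The first 6 terms are: [-5.7, -2.13, 1.44, 5.01, 8.58, 12.15]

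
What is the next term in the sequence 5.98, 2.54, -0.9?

Differences: 2.54 - 5.98 = -3.44
This is an arithmetic sequence with common difference d = -3.44.
Next term = -0.9 + -3.44 = -4.34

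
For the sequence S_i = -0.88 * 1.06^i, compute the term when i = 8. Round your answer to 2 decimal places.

S_8 = -0.88 * 1.06^8 ≈ -0.88 * 1.5938 ≈ -1.4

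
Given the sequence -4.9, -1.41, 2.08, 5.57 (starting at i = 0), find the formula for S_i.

Check differences: -1.41 - -4.9 = 3.49
2.08 - -1.41 = 3.49
Common difference d = 3.49.
First term a = -4.9.
Formula: S_i = -4.90 + 3.49*i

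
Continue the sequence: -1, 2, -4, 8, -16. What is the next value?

Ratios: 2 / -1 = -2.0
This is a geometric sequence with common ratio r = -2.
Next term = -16 * -2 = 32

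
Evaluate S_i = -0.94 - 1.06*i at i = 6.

S_6 = -0.94 + -1.06*6 = -0.94 + -6.36 = -7.3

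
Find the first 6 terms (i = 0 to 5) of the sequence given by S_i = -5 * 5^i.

This is a geometric sequence.
i=0: S_0 = -5 * 5^0 = -5
i=1: S_1 = -5 * 5^1 = -25
i=2: S_2 = -5 * 5^2 = -125
i=3: S_3 = -5 * 5^3 = -625
i=4: S_4 = -5 * 5^4 = -3125
i=5: S_5 = -5 * 5^5 = -15625
The first 6 terms are: [-5, -25, -125, -625, -3125, -15625]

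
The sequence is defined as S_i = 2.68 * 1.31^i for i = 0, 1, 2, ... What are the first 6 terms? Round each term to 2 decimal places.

This is a geometric sequence.
i=0: S_0 = 2.68 * 1.31^0 = 2.68
i=1: S_1 = 2.68 * 1.31^1 ≈ 3.51
i=2: S_2 = 2.68 * 1.31^2 ≈ 4.6
i=3: S_3 = 2.68 * 1.31^3 ≈ 6.02
i=4: S_4 = 2.68 * 1.31^4 ≈ 7.89
i=5: S_5 = 2.68 * 1.31^5 ≈ 10.34
The first 6 terms are: [2.68, 3.51, 4.6, 6.02, 7.89, 10.34]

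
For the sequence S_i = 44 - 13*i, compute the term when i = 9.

S_9 = 44 + -13*9 = 44 + -117 = -73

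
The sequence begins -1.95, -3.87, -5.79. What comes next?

Differences: -3.87 - -1.95 = -1.92
This is an arithmetic sequence with common difference d = -1.92.
Next term = -5.79 + -1.92 = -7.71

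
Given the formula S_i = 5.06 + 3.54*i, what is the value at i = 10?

S_10 = 5.06 + 3.54*10 = 5.06 + 35.4 = 40.46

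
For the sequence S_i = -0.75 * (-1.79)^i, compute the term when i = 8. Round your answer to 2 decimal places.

S_8 = -0.75 * (-1.79)^8 ≈ -0.75 * 105.396 ≈ -79.05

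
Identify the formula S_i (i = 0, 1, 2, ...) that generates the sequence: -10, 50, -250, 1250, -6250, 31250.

Check ratios: 50 / -10 = -5.0
Common ratio r = -5.
First term a = -10.
Formula: S_i = -10 * (-5)^i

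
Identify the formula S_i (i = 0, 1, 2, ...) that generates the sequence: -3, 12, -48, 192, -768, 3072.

Check ratios: 12 / -3 = -4.0
Common ratio r = -4.
First term a = -3.
Formula: S_i = -3 * (-4)^i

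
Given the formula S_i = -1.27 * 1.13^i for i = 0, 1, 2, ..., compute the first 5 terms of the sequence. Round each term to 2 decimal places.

This is a geometric sequence.
i=0: S_0 = -1.27 * 1.13^0 = -1.27
i=1: S_1 = -1.27 * 1.13^1 ≈ -1.44
i=2: S_2 = -1.27 * 1.13^2 ≈ -1.62
i=3: S_3 = -1.27 * 1.13^3 ≈ -1.83
i=4: S_4 = -1.27 * 1.13^4 ≈ -2.07
The first 5 terms are: [-1.27, -1.44, -1.62, -1.83, -2.07]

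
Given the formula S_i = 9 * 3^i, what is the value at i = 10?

S_10 = 9 * 3^10 = 9 * 59049 = 531441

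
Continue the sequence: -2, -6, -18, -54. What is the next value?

Ratios: -6 / -2 = 3.0
This is a geometric sequence with common ratio r = 3.
Next term = -54 * 3 = -162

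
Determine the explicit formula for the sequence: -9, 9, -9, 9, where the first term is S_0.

Check ratios: 9 / -9 = -1.0
Common ratio r = -1.
First term a = -9.
Formula: S_i = -9 * (-1)^i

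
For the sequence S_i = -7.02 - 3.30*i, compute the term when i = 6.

S_6 = -7.02 + -3.3*6 = -7.02 + -19.8 = -26.82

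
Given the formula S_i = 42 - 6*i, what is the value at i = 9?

S_9 = 42 + -6*9 = 42 + -54 = -12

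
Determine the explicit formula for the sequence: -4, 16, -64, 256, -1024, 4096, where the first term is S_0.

Check ratios: 16 / -4 = -4.0
Common ratio r = -4.
First term a = -4.
Formula: S_i = -4 * (-4)^i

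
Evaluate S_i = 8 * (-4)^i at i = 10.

S_10 = 8 * (-4)^10 = 8 * 1048576 = 8388608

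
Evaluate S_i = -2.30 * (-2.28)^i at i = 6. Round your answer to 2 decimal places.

S_6 = -2.3 * (-2.28)^6 ≈ -2.3 * 140.4782 ≈ -323.1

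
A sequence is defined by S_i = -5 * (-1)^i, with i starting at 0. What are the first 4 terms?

This is a geometric sequence.
i=0: S_0 = -5 * (-1)^0 = -5
i=1: S_1 = -5 * (-1)^1 = 5
i=2: S_2 = -5 * (-1)^2 = -5
i=3: S_3 = -5 * (-1)^3 = 5
The first 4 terms are: [-5, 5, -5, 5]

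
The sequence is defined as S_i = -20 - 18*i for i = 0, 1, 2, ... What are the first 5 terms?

This is an arithmetic sequence.
i=0: S_0 = -20 + -18*0 = -20
i=1: S_1 = -20 + -18*1 = -38
i=2: S_2 = -20 + -18*2 = -56
i=3: S_3 = -20 + -18*3 = -74
i=4: S_4 = -20 + -18*4 = -92
The first 5 terms are: [-20, -38, -56, -74, -92]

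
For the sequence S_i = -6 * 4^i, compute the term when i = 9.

S_9 = -6 * 4^9 = -6 * 262144 = -1572864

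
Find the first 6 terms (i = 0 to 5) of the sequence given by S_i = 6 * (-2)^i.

This is a geometric sequence.
i=0: S_0 = 6 * (-2)^0 = 6
i=1: S_1 = 6 * (-2)^1 = -12
i=2: S_2 = 6 * (-2)^2 = 24
i=3: S_3 = 6 * (-2)^3 = -48
i=4: S_4 = 6 * (-2)^4 = 96
i=5: S_5 = 6 * (-2)^5 = -192
The first 6 terms are: [6, -12, 24, -48, 96, -192]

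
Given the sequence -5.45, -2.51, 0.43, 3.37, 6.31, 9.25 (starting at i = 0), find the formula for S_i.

Check differences: -2.51 - -5.45 = 2.94
0.43 - -2.51 = 2.94
Common difference d = 2.94.
First term a = -5.45.
Formula: S_i = -5.45 + 2.94*i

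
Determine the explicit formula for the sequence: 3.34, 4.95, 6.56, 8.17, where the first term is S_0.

Check differences: 4.95 - 3.34 = 1.61
6.56 - 4.95 = 1.61
Common difference d = 1.61.
First term a = 3.34.
Formula: S_i = 3.34 + 1.61*i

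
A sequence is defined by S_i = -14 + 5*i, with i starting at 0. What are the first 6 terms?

This is an arithmetic sequence.
i=0: S_0 = -14 + 5*0 = -14
i=1: S_1 = -14 + 5*1 = -9
i=2: S_2 = -14 + 5*2 = -4
i=3: S_3 = -14 + 5*3 = 1
i=4: S_4 = -14 + 5*4 = 6
i=5: S_5 = -14 + 5*5 = 11
The first 6 terms are: [-14, -9, -4, 1, 6, 11]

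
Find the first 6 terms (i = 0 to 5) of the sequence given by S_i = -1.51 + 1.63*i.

This is an arithmetic sequence.
i=0: S_0 = -1.51 + 1.63*0 = -1.51
i=1: S_1 = -1.51 + 1.63*1 = 0.12
i=2: S_2 = -1.51 + 1.63*2 = 1.75
i=3: S_3 = -1.51 + 1.63*3 = 3.38
i=4: S_4 = -1.51 + 1.63*4 = 5.01
i=5: S_5 = -1.51 + 1.63*5 = 6.64
The first 6 terms are: [-1.51, 0.12, 1.75, 3.38, 5.01, 6.64]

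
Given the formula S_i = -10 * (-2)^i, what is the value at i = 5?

S_5 = -10 * (-2)^5 = -10 * -32 = 320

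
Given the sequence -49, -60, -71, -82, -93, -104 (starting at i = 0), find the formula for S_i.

Check differences: -60 - -49 = -11
-71 - -60 = -11
Common difference d = -11.
First term a = -49.
Formula: S_i = -49 - 11*i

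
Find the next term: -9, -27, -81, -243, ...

Ratios: -27 / -9 = 3.0
This is a geometric sequence with common ratio r = 3.
Next term = -243 * 3 = -729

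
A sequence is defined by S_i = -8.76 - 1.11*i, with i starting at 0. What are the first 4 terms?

This is an arithmetic sequence.
i=0: S_0 = -8.76 + -1.11*0 = -8.76
i=1: S_1 = -8.76 + -1.11*1 = -9.87
i=2: S_2 = -8.76 + -1.11*2 = -10.98
i=3: S_3 = -8.76 + -1.11*3 = -12.09
The first 4 terms are: [-8.76, -9.87, -10.98, -12.09]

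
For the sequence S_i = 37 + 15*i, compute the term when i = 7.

S_7 = 37 + 15*7 = 37 + 105 = 142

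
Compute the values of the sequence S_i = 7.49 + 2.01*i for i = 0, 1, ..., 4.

This is an arithmetic sequence.
i=0: S_0 = 7.49 + 2.01*0 = 7.49
i=1: S_1 = 7.49 + 2.01*1 = 9.5
i=2: S_2 = 7.49 + 2.01*2 = 11.51
i=3: S_3 = 7.49 + 2.01*3 = 13.52
i=4: S_4 = 7.49 + 2.01*4 = 15.53
The first 5 terms are: [7.49, 9.5, 11.51, 13.52, 15.53]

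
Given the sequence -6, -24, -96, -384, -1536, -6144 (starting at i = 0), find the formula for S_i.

Check ratios: -24 / -6 = 4.0
Common ratio r = 4.
First term a = -6.
Formula: S_i = -6 * 4^i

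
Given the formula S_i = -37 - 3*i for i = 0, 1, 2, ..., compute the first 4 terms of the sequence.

This is an arithmetic sequence.
i=0: S_0 = -37 + -3*0 = -37
i=1: S_1 = -37 + -3*1 = -40
i=2: S_2 = -37 + -3*2 = -43
i=3: S_3 = -37 + -3*3 = -46
The first 4 terms are: [-37, -40, -43, -46]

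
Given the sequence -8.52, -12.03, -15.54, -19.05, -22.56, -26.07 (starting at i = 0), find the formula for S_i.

Check differences: -12.03 - -8.52 = -3.51
-15.54 - -12.03 = -3.51
Common difference d = -3.51.
First term a = -8.52.
Formula: S_i = -8.52 - 3.51*i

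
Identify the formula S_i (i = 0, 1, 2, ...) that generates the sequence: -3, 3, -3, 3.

Check ratios: 3 / -3 = -1.0
Common ratio r = -1.
First term a = -3.
Formula: S_i = -3 * (-1)^i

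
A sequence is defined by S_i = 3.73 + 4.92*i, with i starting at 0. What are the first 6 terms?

This is an arithmetic sequence.
i=0: S_0 = 3.73 + 4.92*0 = 3.73
i=1: S_1 = 3.73 + 4.92*1 = 8.65
i=2: S_2 = 3.73 + 4.92*2 = 13.57
i=3: S_3 = 3.73 + 4.92*3 = 18.49
i=4: S_4 = 3.73 + 4.92*4 = 23.41
i=5: S_5 = 3.73 + 4.92*5 = 28.33
The first 6 terms are: [3.73, 8.65, 13.57, 18.49, 23.41, 28.33]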